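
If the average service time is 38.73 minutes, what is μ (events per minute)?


μ = 1/(service time) in consistent units.
1 minute = 1 min, so μ = 1/38.73 = 0.02582 per minute

Final: 0.02582 /min


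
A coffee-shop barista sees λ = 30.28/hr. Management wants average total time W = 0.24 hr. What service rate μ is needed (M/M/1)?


W = 1/(μ−λ) ⇒ μ − λ = 1/W = 1/0.24 = 4.1667
μ = λ + 1/W = 30.28 + 4.1667 = 34.4467 per hr

Final: 34.4467 /hr


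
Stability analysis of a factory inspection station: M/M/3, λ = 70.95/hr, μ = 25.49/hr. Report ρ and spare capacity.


Total capacity cμ = 3·25.49 = 76.47/hr
ρ = λ/(cμ) = 70.95/76.47 = 0.9278
Stable ⇔ ρ < 1: YES
Spare capacity = cμ − λ = 76.47 − 70.95 = 5.52/hr

Final: ρ = 0.9278; stable; margin = 5.52/hr


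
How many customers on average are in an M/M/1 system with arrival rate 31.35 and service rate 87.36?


ρ = λ/μ = 31.35/87.36 = 0.3589
L = ρ/(1−ρ) = 0.3589/(1 − 0.3589) = 0.3589/0.6411 = 0.5597

Final: 0.5597


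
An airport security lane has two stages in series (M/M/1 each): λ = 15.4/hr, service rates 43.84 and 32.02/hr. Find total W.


Each node sees arrival rate λ = 15.4/hr (tandem ⇒ throughput preserved).
W₁ = 1/(μ₁−λ) = 1/(43.84−15.4) = 0.03516 hr
W₂ = 1/(μ₂−λ) = 1/(32.02−15.4) = 0.06017 hr
W_total = W₁ + W₂ = 0.03516 + 0.06017 = 0.09533 hr

Final: 0.09533 hr


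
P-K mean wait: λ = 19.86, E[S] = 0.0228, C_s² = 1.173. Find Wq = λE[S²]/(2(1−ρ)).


ρ = λ·E[S] = 19.86·0.0228 = 0.4528
E[S²] = E[S]²(1+C_s²) = 0.0228²·(1+1.173) = 0.001130
Wq = λ·E[S²]/(2(1−ρ)) = 19.86·0.001130/(2·0.5472) = 0.02050 hr

Final: 0.02050 hr


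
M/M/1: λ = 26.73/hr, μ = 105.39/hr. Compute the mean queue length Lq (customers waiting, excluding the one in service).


ρ = 26.73/105.39 = 0.2536
Lq = ρ²/(1−ρ) = 0.06433/0.7464 = 0.08619

Final: 0.08619


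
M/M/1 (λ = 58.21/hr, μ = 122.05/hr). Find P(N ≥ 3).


ρ = 58.21/122.05 = 0.4769
P(N ≥ n) = ρ^n = 0.4769^3 = 0.108487

Final: 0.108487


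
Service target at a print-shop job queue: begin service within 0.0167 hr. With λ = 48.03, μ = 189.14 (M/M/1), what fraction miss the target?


ρ = 48.03/189.14 = 0.2539
P(Wq > t) = ρ·e^{−(μ−λ)t} = 0.2539·e^{−2.3565}
= 0.2539·0.094748 = 0.024060

Final: 0.024060


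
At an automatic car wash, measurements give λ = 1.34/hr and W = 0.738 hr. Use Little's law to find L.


L = λW = 1.34·0.738 = 0.9889

Final: 0.9889


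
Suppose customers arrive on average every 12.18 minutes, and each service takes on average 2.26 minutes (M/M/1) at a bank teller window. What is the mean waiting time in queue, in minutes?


λ = 60/12.18 = 4.9261 /hr
μ = 60/2.26 = 26.5487 /hr
ρ = λ/μ = 4.9261/26.5487 = 0.1856
Wq = ρ/(μ−λ) = 0.1856/(26.5487−4.9261) = 0.008581 hr
In minutes: 0.008581·60 = 0.5149 min

Final: 0.5149 min


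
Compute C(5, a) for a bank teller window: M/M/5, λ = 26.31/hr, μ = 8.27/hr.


a = λ/μ = 3.1814; ρ = a/5 = 0.6363
P₀ = 0.037960 (from M/M/c formula)
C(c,a) = [a^c/(c!(1−ρ))]·P₀ = [325.89425/(120·0.3637)]·0.037960
= 7.46660·0.037960 = 0.283434

Final: 0.283434


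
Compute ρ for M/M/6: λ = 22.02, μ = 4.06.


ρ = λ/(cμ) = 22.02/(6·4.06) = 22.02/24.36 = 0.9039

Final: 0.9039


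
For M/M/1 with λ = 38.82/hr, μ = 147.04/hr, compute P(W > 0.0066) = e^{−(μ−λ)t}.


W ~ Exponential(μ−λ) for M/M/1.
μ − λ = 147.04 − 38.82 = 108.2200
P(W > t) = e^{−(μ−λ)t} = e^{−0.7143} = 0.489558

Final: 0.489558


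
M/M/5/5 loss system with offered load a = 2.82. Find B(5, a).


B(c,a) = (a^c/c!) / Σ_{k=0}^{c} a^k/k!
a^5/5! = 1.486156
Σ terms (k=0..5): 1.00000 + 2.82000 + 3.97620 + 3.73763 + 2.63503 + 1.48616 = 15.655011
B = 1.486156/15.655011 = 0.094932

Final: 0.094932


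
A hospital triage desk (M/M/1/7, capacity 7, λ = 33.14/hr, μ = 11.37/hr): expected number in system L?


ρ = 33.14/11.37 = 2.9147
L = ρ[1 − (K+1)ρ^K + Kρ^(K+1)] / [(1−ρ)(1−ρ^(K+1))]
Numerator: 2.9147·(1 − 8·1787.081158 + 7·5208.783603) = 64606.491084
Denominator: (-1.9147)·(-5207.783603) = 9971.279598
L = 64606.491084/9971.279598 = 6.4793

Final: 6.4793


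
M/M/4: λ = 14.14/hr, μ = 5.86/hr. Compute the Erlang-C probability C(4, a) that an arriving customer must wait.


a = λ/μ = 2.4130; ρ = a/4 = 0.6032
P₀ = 0.081794 (from M/M/c formula)
C(c,a) = [a^c/(c!(1−ρ))]·P₀ = [33.90058/(24·0.3968)]·0.081794
= 3.56017·0.081794 = 0.291199

Final: 0.291199


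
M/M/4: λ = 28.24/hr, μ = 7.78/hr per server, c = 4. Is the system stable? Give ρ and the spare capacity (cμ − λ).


Total capacity cμ = 4·7.78 = 31.12/hr
ρ = λ/(cμ) = 28.24/31.12 = 0.9075
Stable ⇔ ρ < 1: YES
Spare capacity = cμ − λ = 31.12 − 28.24 = 2.88/hr

Final: ρ = 0.9075; stable; margin = 2.88/hr


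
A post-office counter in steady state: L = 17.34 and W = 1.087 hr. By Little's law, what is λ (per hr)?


λ = L/W = 17.34/1.087 = 15.9522 /hr

Final: 15.9522 /hr


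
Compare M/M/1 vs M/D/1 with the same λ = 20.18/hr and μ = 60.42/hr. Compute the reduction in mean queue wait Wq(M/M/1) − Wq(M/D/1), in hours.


ρ = 20.18/60.42 = 0.3340
Wq(M/M/1) = ρ/(μ−λ) = 0.3340/40.24 = 0.008300 hr
Wq(M/D/1) = ρ/(2(μ−λ)) = 0.004150 hr
Savings = 0.008300 − 0.004150 = 0.004150 hr

Final: 0.004150 hr


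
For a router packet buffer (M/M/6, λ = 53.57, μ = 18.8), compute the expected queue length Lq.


a = λ/μ = 2.8495; ρ = a/6 = 0.4749
P₀ = 0.057164
Lq = P₀·a^c·ρ / (c!·(1−ρ)²) = 0.057164·535.28218·0.4749/(720·0.27572)
= 0.07320

Final: 0.07320


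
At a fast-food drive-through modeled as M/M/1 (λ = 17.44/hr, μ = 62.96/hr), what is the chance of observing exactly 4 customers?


ρ = 17.44/62.96 = 0.2770
P_n = (1−ρ)·ρ^n = (1 − 0.2770)·0.2770^4 = 0.7230·0.005887 = 0.004257

Final: 0.004257


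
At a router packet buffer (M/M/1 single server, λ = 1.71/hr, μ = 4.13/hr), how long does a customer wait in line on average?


ρ = 1.71/4.13 = 0.4140
Wq = ρ/(μ−λ) = 0.4140/(4.13 − 1.71) = 0.4140/2.42 = 0.1711 hr

Final: 0.1711 hr


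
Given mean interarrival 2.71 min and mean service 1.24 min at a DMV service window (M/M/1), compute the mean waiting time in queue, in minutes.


λ = 60/2.71 = 22.1402 /hr
μ = 60/1.24 = 48.3871 /hr
ρ = λ/μ = 22.1402/48.3871 = 0.4576
Wq = ρ/(μ−λ) = 0.4576/(48.3871−22.1402) = 0.01743 hr
In minutes: 0.01743·60 = 1.046 min

Final: 1.046 min


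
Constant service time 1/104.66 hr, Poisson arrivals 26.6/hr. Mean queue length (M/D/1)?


ρ = 26.6/104.66 = 0.2542
M/D/1: Lq = ρ²/(2(1−ρ)) = 0.06460/(2·0.7458) = 0.04330

Final: 0.04330


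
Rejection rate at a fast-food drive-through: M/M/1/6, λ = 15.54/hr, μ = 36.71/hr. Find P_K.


ρ = λ/μ = 15.54/36.71 = 0.4233
P_K = (1−ρ)ρ^K/(1−ρ^(K+1)) = (0.5767·0.005754)/(1 − 0.002436)
= 0.003318/0.997564 = 0.003327

Final: 0.003327


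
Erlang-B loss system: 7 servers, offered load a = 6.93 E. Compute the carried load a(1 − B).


B(7,6.93) = 0.244524 (Erlang-B)
Carried load = a(1 − B) = 6.93·(1 − 0.244524) = 6.93·0.755476 = 5.2354 E

Final: 5.2354 Erlangs


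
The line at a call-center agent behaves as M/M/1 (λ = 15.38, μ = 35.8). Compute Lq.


ρ = 15.38/35.8 = 0.4296
Lq = ρ²/(1−ρ) = 0.1846/0.5704 = 0.3236

Final: 0.3236


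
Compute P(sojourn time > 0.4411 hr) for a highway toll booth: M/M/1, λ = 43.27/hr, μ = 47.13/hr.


W ~ Exponential(μ−λ) for M/M/1.
μ − λ = 47.13 − 43.27 = 3.8600
P(W > t) = e^{−(μ−λ)t} = e^{−1.7026} = 0.182201

Final: 0.182201


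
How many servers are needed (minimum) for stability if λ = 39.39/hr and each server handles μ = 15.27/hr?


Stability requires cμ > λ ⇔ c > λ/μ.
λ/μ = 39.39/15.27 = 2.5796
Minimum integer c = ⌊2.5796⌋ + 1 = 3
Check: 3·15.27 = 45.81 > 39.39, while 2·15.27 = 30.54 ≤ 39.39

Final: 3 servers


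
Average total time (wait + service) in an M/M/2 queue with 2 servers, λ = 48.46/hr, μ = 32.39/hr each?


a = 1.4961; ρ = 0.7481; P₀ = 0.144119
Lq = P₀·a^c·ρ/(c!(1−ρ)²) = 1.90116
Wq = Lq/λ = 1.90116/48.46 = 0.03923 hr
W = Wq + 1/μ = 0.03923 + 0.03087 = 0.07011 hr

Final: 0.07011 hr


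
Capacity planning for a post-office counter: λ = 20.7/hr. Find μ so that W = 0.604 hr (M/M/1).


W = 1/(μ−λ) ⇒ μ − λ = 1/W = 1/0.604 = 1.6556
μ = λ + 1/W = 20.7 + 1.6556 = 22.3556 per hr

Final: 22.3556 /hr


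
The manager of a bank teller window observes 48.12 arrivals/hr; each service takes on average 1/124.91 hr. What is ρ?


ρ = λ/μ = 48.12/124.91 = 0.3852

Final: 0.3852


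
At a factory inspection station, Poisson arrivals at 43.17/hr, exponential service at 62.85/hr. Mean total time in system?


W = 1/(μ−λ) = 1/(62.85 − 43.17) = 1/19.68 = 0.05081 hr

Final: 0.05081 hr


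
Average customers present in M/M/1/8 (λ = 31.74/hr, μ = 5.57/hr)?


ρ = 31.74/5.57 = 5.6984
L = ρ[1 − (K+1)ρ^K + Kρ^(K+1)] / [(1−ρ)(1−ρ^(K+1))]
Numerator: 5.6984·(1 − 9·1111767.099847 + 8·6335276.077044) = 231789217.860093
Denominator: (-4.6984)·(-6335275.077044) = 29765556.331460
L = 231789217.860093/29765556.331460 = 7.7872

Final: 7.7872


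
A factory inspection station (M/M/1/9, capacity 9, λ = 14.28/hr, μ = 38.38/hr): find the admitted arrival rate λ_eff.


ρ = 0.3721; P_K = (1−ρ)ρ^9/(1−ρ^10) = 0.00008581
λ_eff = λ(1 − P_K) = 14.28·(1 − 0.00008581) = 14.28·0.999914 = 14.2788 /hr

Final: 14.2788 /hr


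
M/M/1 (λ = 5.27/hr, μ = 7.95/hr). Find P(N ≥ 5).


ρ = 5.27/7.95 = 0.6629
P(N ≥ n) = ρ^n = 0.6629^5 = 0.128002

Final: 0.128002


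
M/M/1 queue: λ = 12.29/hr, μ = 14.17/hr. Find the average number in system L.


ρ = λ/μ = 12.29/14.17 = 0.8673
L = ρ/(1−ρ) = 0.8673/(1 − 0.8673) = 0.8673/0.1327 = 6.5372

Final: 6.5372


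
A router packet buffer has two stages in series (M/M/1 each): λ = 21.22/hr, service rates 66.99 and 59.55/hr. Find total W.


Each node sees arrival rate λ = 21.22/hr (tandem ⇒ throughput preserved).
W₁ = 1/(μ₁−λ) = 1/(66.99−21.22) = 0.02185 hr
W₂ = 1/(μ₂−λ) = 1/(59.55−21.22) = 0.02609 hr
W_total = W₁ + W₂ = 0.02185 + 0.02609 = 0.04794 hr

Final: 0.04794 hr


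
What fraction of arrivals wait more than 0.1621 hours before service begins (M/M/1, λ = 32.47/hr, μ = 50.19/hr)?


ρ = 32.47/50.19 = 0.6469
P(Wq > t) = ρ·e^{−(μ−λ)t} = 0.6469·e^{−2.8724}
= 0.6469·0.056562 = 0.036593

Final: 0.036593


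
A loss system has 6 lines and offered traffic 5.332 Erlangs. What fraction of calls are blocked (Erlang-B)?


B(c,a) = (a^c/c!) / Σ_{k=0}^{c} a^k/k!
a^6/6! = 31.915992
Σ terms (k=0..6): 1.00000 + 5.33200 + 14.21511 + 25.26499 + 33.67823 + 35.91447 + 31.91599 = 147.320801
B = 31.915992/147.320801 = 0.216643

Final: 0.216643


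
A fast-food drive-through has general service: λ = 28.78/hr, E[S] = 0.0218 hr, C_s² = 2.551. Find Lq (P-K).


ρ = λ·E[S] = 28.78·0.0218 = 0.6274
Lq = ρ²(1+C_s²)/(2(1−ρ)) = 0.3936·(1+2.551)/(2·0.3726)
= 0.3936·3.5510/0.7452 = 1.87576

Final: 1.87576


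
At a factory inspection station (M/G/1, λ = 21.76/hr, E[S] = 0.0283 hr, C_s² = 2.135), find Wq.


ρ = λ·E[S] = 21.76·0.0283 = 0.6158
E[S²] = E[S]²(1+C_s²) = 0.0283²·(1+2.135) = 0.002511
Wq = λ·E[S²]/(2(1−ρ)) = 21.76·0.002511/(2·0.3842) = 0.07110 hr

Final: 0.07110 hr


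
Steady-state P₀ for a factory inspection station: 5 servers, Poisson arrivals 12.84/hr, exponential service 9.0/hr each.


a = λ/μ = 12.84/9.0 = 1.4267; ρ = a/c = 0.2853
Σ_{k=0}^{4} a^k/k! (terms k=0..4) = 1.00000 + 1.42667 + 1.01769 + 0.48397 + 0.17262 = 4.10094
Tail: a^5/(5!(1−ρ)) = 5.91034/(120·0.7147) = 0.06892
P₀ = 1/(4.10094 + 0.06892) = 1/4.16986 = 0.239816

Final: 0.239816


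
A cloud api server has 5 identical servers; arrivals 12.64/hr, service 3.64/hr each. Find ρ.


ρ = λ/(cμ) = 12.64/(5·3.64) = 12.64/18.20 = 0.6945

Final: 0.6945


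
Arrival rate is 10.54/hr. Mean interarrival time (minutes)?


Mean interarrival time = 1/λ = 1/10.54 hour = 0.09488 hour
In minutes: 0.09488 × 60 = 5.6926 min

Final: 5.6926 min


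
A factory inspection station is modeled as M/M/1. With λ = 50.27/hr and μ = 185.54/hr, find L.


ρ = λ/μ = 50.27/185.54 = 0.2709
L = ρ/(1−ρ) = 0.2709/(1 − 0.2709) = 0.2709/0.7291 = 0.3716

Final: 0.3716


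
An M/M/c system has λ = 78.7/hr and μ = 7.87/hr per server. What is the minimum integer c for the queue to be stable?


Stability requires cμ > λ ⇔ c > λ/μ.
λ/μ = 78.7/7.87 = 10.0000
Minimum integer c = ⌊10.0000⌋ + 1 = 11
Check: 11·7.87 = 86.57 > 78.7, while 10·7.87 = 78.70 ≤ 78.7

Final: 11 servers


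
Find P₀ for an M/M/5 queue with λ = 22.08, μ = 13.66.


a = λ/μ = 22.08/13.66 = 1.6164; ρ = a/c = 0.3233
Σ_{k=0}^{4} a^k/k! (terms k=0..4) = 1.00000 + 1.61640 + 1.30637 + 0.70387 + 0.28443 = 4.91108
Tail: a^5/(5!(1−ρ)) = 11.03423/(120·0.6767) = 0.13588
P₀ = 1/(4.91108 + 0.13588) = 1/5.04696 = 0.198139

Final: 0.198139


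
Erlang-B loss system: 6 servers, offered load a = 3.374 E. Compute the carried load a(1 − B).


B(6,3.374) = 0.074347 (Erlang-B)
Carried load = a(1 − B) = 3.374·(1 − 0.074347) = 3.374·0.925653 = 3.1232 E

Final: 3.1232 Erlangs


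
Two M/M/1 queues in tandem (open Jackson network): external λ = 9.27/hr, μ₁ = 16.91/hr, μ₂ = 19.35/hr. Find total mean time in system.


Each node sees arrival rate λ = 9.27/hr (tandem ⇒ throughput preserved).
W₁ = 1/(μ₁−λ) = 1/(16.91−9.27) = 0.13089 hr
W₂ = 1/(μ₂−λ) = 1/(19.35−9.27) = 0.09921 hr
W_total = W₁ + W₂ = 0.13089 + 0.09921 = 0.23010 hr

Final: 0.23010 hr


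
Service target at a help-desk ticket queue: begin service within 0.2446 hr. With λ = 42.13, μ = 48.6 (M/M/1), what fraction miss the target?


ρ = 42.13/48.6 = 0.8669
P(Wq > t) = ρ·e^{−(μ−λ)t} = 0.8669·e^{−1.5826}
= 0.8669·0.205448 = 0.178097

Final: 0.178097


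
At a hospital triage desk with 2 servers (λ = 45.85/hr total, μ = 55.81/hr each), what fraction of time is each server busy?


ρ = λ/(cμ) = 45.85/(2·55.81) = 45.85/111.62 = 0.4108

Final: 0.4108


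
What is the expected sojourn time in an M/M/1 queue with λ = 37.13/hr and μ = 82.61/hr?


W = 1/(μ−λ) = 1/(82.61 − 37.13) = 1/45.48 = 0.02199 hr

Final: 0.02199 hr


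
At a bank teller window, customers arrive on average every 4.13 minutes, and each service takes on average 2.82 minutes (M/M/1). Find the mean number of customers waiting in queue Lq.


λ = 60/4.13 = 14.5278 /hr
μ = 60/2.82 = 21.2766 /hr
ρ = λ/μ = 14.5278/21.2766 = 0.6828
Lq = ρ²/(1−ρ) = 0.4662/0.3172 = 1.4699

Final: 1.4699


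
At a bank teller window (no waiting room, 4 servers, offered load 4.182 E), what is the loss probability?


B(c,a) = (a^c/c!) / Σ_{k=0}^{c} a^k/k!
a^4/4! = 12.744561
Σ terms (k=0..4): 1.00000 + 4.18200 + 8.74456 + 12.18992 + 12.74456 = 38.861042
B = 12.744561/38.861042 = 0.327952

Final: 0.327952


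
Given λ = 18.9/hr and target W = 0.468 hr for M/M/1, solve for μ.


W = 1/(μ−λ) ⇒ μ − λ = 1/W = 1/0.468 = 2.1368
μ = λ + 1/W = 18.9 + 2.1368 = 21.0368 per hr

Final: 21.0368 /hr


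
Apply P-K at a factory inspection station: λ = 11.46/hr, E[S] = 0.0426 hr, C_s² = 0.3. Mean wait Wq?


ρ = λ·E[S] = 11.46·0.0426 = 0.4882
E[S²] = E[S]²(1+C_s²) = 0.0426²·(1+0.3) = 0.002359
Wq = λ·E[S²]/(2(1−ρ)) = 11.46·0.002359/(2·0.5118) = 0.02641 hr

Final: 0.02641 hr


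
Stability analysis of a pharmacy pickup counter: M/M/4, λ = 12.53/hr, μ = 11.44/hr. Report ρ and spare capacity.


Total capacity cμ = 4·11.44 = 45.76/hr
ρ = λ/(cμ) = 12.53/45.76 = 0.2738
Stable ⇔ ρ < 1: YES
Spare capacity = cμ − λ = 45.76 − 12.53 = 33.23/hr

Final: ρ = 0.2738; stable; margin = 33.23/hr


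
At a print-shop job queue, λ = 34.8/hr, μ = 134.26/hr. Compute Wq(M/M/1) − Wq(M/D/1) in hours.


ρ = 34.8/134.26 = 0.2592
Wq(M/M/1) = ρ/(μ−λ) = 0.2592/99.46 = 0.002606 hr
Wq(M/D/1) = ρ/(2(μ−λ)) = 0.001303 hr
Savings = 0.002606 − 0.001303 = 0.001303 hr

Final: 0.001303 hr


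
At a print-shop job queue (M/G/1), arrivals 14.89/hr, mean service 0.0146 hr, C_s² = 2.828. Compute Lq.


ρ = λ·E[S] = 14.89·0.0146 = 0.2174
Lq = ρ²(1+C_s²)/(2(1−ρ)) = 0.04726·(1+2.828)/(2·0.7826)
= 0.04726·3.8280/1.5652 = 0.11558

Final: 0.11558


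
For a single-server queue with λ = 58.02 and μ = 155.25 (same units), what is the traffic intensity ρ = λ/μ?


ρ = λ/μ = 58.02/155.25 = 0.3737

Final: 0.3737


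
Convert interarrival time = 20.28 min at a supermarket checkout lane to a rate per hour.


λ = 1/(interarrival time) in consistent units.
1 hour = 60 min, so λ = 60/20.28 = 2.9586 per hour

Final: 2.9586 /hr


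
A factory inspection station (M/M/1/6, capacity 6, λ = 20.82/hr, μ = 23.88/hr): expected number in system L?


ρ = 20.82/23.88 = 0.8719
L = ρ[1 − (K+1)ρ^K + Kρ^(K+1)] / [(1−ρ)(1−ρ^(K+1))]
Numerator: 0.8719·(1 − 7·0.439216 + 6·0.382935) = 0.194507
Denominator: (0.1281)·(0.617065) = 0.079071
L = 0.194507/0.079071 = 2.4599

Final: 2.4599


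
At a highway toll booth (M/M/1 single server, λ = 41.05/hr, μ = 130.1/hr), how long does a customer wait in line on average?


ρ = 41.05/130.1 = 0.3155
Wq = ρ/(μ−λ) = 0.3155/(130.1 − 41.05) = 0.3155/89.05 = 0.003543 hr

Final: 0.003543 hr


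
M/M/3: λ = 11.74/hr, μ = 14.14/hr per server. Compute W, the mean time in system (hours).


a = 0.8303; ρ = 0.2768; P₀ = 0.433495
Lq = P₀·a^c·ρ/(c!(1−ρ)²) = 0.02188
Wq = Lq/λ = 0.02188/11.74 = 0.001864 hr
W = Wq + 1/μ = 0.001864 + 0.07072 = 0.07258 hr

Final: 0.07258 hr


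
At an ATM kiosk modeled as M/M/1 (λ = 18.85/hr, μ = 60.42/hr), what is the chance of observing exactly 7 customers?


ρ = 18.85/60.42 = 0.3120
P_n = (1−ρ)·ρ^n = (1 − 0.3120)·0.3120^7 = 0.6880·0.0002877 = 0.0001979

Final: 0.0001979


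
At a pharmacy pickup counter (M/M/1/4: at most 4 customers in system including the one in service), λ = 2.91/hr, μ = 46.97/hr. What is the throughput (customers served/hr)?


ρ = 0.06195; P_K = (1−ρ)ρ^4/(1−ρ^5) = 0.00001382
λ_eff = λ(1 − P_K) = 2.91·(1 − 0.00001382) = 2.91·0.999986 = 2.9100 /hr

Final: 2.9100 /hr


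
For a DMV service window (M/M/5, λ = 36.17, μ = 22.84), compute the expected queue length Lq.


a = λ/μ = 1.5836; ρ = a/5 = 0.3167
P₀ = 0.204792
Lq = P₀·a^c·ρ / (c!·(1−ρ)²) = 0.204792·9.96006·0.3167/(120·0.46686)
= 0.01153

Final: 0.01153


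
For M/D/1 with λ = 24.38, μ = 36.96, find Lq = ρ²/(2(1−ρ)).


ρ = 24.38/36.96 = 0.6596
M/D/1: Lq = ρ²/(2(1−ρ)) = 0.4351/(2·0.3404) = 0.63918

Final: 0.63918


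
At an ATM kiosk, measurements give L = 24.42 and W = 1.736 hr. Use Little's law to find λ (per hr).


λ = L/W = 24.42/1.736 = 14.0668 /hr

Final: 14.0668 /hr


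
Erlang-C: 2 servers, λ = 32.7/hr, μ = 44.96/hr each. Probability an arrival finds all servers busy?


a = λ/μ = 0.7273; ρ = a/2 = 0.3637
P₀ = 0.466645 (from M/M/c formula)
C(c,a) = [a^c/(c!(1−ρ))]·P₀ = [0.52898/(2·0.6363)]·0.466645
= 0.41564·0.466645 = 0.193958

Final: 0.193958


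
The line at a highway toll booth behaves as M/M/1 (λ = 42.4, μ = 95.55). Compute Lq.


ρ = 42.4/95.55 = 0.4437
Lq = ρ²/(1−ρ) = 0.1969/0.5563 = 0.3540

Final: 0.3540


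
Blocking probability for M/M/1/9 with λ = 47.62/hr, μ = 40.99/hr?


ρ = λ/μ = 47.62/40.99 = 1.1617
P_K = (1−ρ)ρ^K/(1−ρ^(K+1)) = (-0.1617·3.854812)/(1 − 4.478316)
= -0.623503/-3.478316 = 0.179254

Final: 0.179254


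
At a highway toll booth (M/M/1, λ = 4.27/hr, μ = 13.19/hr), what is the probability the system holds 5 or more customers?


ρ = 4.27/13.19 = 0.3237
P(N ≥ n) = ρ^n = 0.3237^5 = 0.003556

Final: 0.003556


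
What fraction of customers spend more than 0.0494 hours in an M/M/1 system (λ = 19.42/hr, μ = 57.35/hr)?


W ~ Exponential(μ−λ) for M/M/1.
μ − λ = 57.35 − 19.42 = 37.9300
P(W > t) = e^{−(μ−λ)t} = e^{−1.8737} = 0.153548

Final: 0.153548


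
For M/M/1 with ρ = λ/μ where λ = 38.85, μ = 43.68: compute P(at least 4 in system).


ρ = 38.85/43.68 = 0.8894
P(N ≥ n) = ρ^n = 0.8894^4 = 0.625797

Final: 0.625797


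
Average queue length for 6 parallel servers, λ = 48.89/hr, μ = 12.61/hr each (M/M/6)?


a = λ/μ = 3.8771; ρ = a/6 = 0.6462
P₀ = 0.019174
Lq = P₀·a^c·ρ / (c!·(1−ρ)²) = 0.019174·3396.48503·0.6462/(720·0.12519)
= 0.46687

Final: 0.46687


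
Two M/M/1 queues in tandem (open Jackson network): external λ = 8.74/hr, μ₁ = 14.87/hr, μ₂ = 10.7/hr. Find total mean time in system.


Each node sees arrival rate λ = 8.74/hr (tandem ⇒ throughput preserved).
W₁ = 1/(μ₁−λ) = 1/(14.87−8.74) = 0.16313 hr
W₂ = 1/(μ₂−λ) = 1/(10.7−8.74) = 0.51020 hr
W_total = W₁ + W₂ = 0.16313 + 0.51020 = 0.67334 hr

Final: 0.67334 hr


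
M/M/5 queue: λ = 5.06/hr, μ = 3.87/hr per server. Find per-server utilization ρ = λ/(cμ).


ρ = λ/(cμ) = 5.06/(5·3.87) = 5.06/19.35 = 0.2615

Final: 0.2615


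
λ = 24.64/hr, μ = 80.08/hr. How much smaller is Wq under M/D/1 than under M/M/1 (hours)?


ρ = 24.64/80.08 = 0.3077
Wq(M/M/1) = ρ/(μ−λ) = 0.3077/55.44 = 0.005550 hr
Wq(M/D/1) = ρ/(2(μ−λ)) = 0.002775 hr
Savings = 0.005550 − 0.002775 = 0.002775 hr

Final: 0.002775 hr


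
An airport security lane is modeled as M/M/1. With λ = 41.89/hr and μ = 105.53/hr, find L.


ρ = λ/μ = 41.89/105.53 = 0.3969
L = ρ/(1−ρ) = 0.3969/(1 − 0.3969) = 0.3969/0.6031 = 0.6582

Final: 0.6582


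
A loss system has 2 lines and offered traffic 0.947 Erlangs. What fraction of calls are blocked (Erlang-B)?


B(c,a) = (a^c/c!) / Σ_{k=0}^{c} a^k/k!
a^2/2! = 0.448404
Σ terms (k=0..2): 1.00000 + 0.94700 + 0.44840 = 2.395404
B = 0.448404/2.395404 = 0.187194

Final: 0.187194


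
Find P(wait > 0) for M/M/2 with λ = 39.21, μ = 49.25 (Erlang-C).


a = λ/μ = 0.7961; ρ = a/2 = 0.3981
P₀ = 0.430542 (from M/M/c formula)
C(c,a) = [a^c/(c!(1−ρ))]·P₀ = [0.63384/(2·0.6019)]·0.430542
= 0.52651·0.430542 = 0.226685

Final: 0.226685


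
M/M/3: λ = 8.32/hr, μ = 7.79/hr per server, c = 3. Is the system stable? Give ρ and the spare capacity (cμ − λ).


Total capacity cμ = 3·7.79 = 23.37/hr
ρ = λ/(cμ) = 8.32/23.37 = 0.3560
Stable ⇔ ρ < 1: YES
Spare capacity = cμ − λ = 23.37 − 8.32 = 15.05/hr

Final: ρ = 0.3560; stable; margin = 15.05/hr


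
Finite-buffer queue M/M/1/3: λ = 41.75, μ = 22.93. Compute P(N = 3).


ρ = λ/μ = 41.75/22.93 = 1.8208
P_K = (1−ρ)ρ^K/(1−ρ^(K+1)) = (-0.8208·6.036112)/(1 − 10.990304)
= -4.954192/-9.990304 = 0.495900

Final: 0.495900


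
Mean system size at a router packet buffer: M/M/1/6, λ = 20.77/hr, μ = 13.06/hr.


ρ = 20.77/13.06 = 1.5904
L = ρ[1 − (K+1)ρ^K + Kρ^(K+1)] / [(1−ρ)(1−ρ^(K+1))]
Numerator: 1.5904·(1 − 7·16.179307 + 6·25.730797) = 67.000954
Denominator: (-0.5904)·(-24.730797) = 14.599881
L = 67.000954/14.599881 = 4.5891

Final: 4.5891


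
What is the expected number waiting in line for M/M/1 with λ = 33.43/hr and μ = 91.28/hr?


ρ = 33.43/91.28 = 0.3662
Lq = ρ²/(1−ρ) = 0.1341/0.6338 = 0.2116

Final: 0.2116


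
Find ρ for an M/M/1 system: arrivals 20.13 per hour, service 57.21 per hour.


ρ = λ/μ = 20.13/57.21 = 0.3519

Final: 0.3519


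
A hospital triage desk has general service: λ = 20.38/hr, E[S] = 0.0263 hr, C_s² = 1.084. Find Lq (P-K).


ρ = λ·E[S] = 20.38·0.0263 = 0.5360
Lq = ρ²(1+C_s²)/(2(1−ρ)) = 0.2873·(1+1.084)/(2·0.4640)
= 0.2873·2.0840/0.9280 = 0.64515

Final: 0.64515


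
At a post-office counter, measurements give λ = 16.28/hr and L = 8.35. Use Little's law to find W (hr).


W = L/λ = 8.35/16.28 = 0.5129 hr

Final: 0.5129 hr


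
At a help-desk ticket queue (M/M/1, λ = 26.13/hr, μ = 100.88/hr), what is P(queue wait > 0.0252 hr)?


ρ = 26.13/100.88 = 0.2590
P(Wq > t) = ρ·e^{−(μ−λ)t} = 0.2590·e^{−1.8837}
= 0.2590·0.152027 = 0.039378

Final: 0.039378


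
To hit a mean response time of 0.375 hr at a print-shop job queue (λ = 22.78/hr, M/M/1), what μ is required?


W = 1/(μ−λ) ⇒ μ − λ = 1/W = 1/0.375 = 2.6667
μ = λ + 1/W = 22.78 + 2.6667 = 25.4467 per hr

Final: 25.4467 /hr


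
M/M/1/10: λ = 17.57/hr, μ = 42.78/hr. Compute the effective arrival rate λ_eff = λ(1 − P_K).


ρ = 0.4107; P_K = (1−ρ)ρ^10/(1−ρ^11) = 0.00008048
λ_eff = λ(1 − P_K) = 17.57·(1 − 0.00008048) = 17.57·0.999920 = 17.5686 /hr

Final: 17.5686 /hr


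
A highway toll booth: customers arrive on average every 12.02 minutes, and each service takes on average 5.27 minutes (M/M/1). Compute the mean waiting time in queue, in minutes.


λ = 60/12.02 = 4.9917 /hr
μ = 60/5.27 = 11.3852 /hr
ρ = λ/μ = 4.9917/11.3852 = 0.4384
Wq = ρ/(μ−λ) = 0.4384/(11.3852−4.9917) = 0.06858 hr
In minutes: 0.06858·60 = 4.115 min

Final: 4.115 min


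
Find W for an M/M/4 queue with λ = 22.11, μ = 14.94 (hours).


a = 1.4799; ρ = 0.3700; P₀ = 0.225609
Lq = P₀·a^c·ρ/(c!(1−ρ)²) = 0.04203
Wq = Lq/λ = 0.04203/22.11 = 0.001901 hr
W = Wq + 1/μ = 0.001901 + 0.06693 = 0.06884 hr

Final: 0.06884 hr


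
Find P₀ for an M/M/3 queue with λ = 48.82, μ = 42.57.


a = λ/μ = 48.82/42.57 = 1.1468; ρ = a/c = 0.3823
Σ_{k=0}^{2} a^k/k! (terms k=0..2) = 1.00000 + 1.14682 + 0.65759 = 2.80441
Tail: a^3/(3!(1−ρ)) = 1.50828/(6·0.6177) = 0.40694
P₀ = 1/(2.80441 + 0.40694) = 1/3.21136 = 0.311395

Final: 0.311395


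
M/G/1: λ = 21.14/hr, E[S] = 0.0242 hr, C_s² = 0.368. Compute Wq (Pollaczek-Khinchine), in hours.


ρ = λ·E[S] = 21.14·0.0242 = 0.5116
E[S²] = E[S]²(1+C_s²) = 0.0242²·(1+0.368) = 0.0008012
Wq = λ·E[S²]/(2(1−ρ)) = 21.14·0.0008012/(2·0.4884) = 0.01734 hr

Final: 0.01734 hr


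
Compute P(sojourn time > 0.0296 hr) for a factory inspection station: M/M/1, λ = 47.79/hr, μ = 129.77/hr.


W ~ Exponential(μ−λ) for M/M/1.
μ − λ = 129.77 − 47.79 = 81.9800
P(W > t) = e^{−(μ−λ)t} = e^{−2.4266} = 0.088336

Final: 0.088336


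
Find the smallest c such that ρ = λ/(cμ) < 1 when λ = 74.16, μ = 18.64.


Stability requires cμ > λ ⇔ c > λ/μ.
λ/μ = 74.16/18.64 = 3.9785
Minimum integer c = ⌊3.9785⌋ + 1 = 4
Check: 4·18.64 = 74.56 > 74.16, while 3·18.64 = 55.92 ≤ 74.16

Final: 4 servers


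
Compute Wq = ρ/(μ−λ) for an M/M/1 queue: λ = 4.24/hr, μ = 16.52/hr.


ρ = 4.24/16.52 = 0.2567
Wq = ρ/(μ−λ) = 0.2567/(16.52 − 4.24) = 0.2567/12.28 = 0.02090 hr

Final: 0.02090 hr


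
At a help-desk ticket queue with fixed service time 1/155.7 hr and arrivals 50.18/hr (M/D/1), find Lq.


ρ = 50.18/155.7 = 0.3223
M/D/1: Lq = ρ²/(2(1−ρ)) = 0.1039/(2·0.6777) = 0.07663

Final: 0.07663


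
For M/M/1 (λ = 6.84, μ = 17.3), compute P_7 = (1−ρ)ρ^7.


ρ = 6.84/17.3 = 0.3954
P_n = (1−ρ)·ρ^n = (1 − 0.3954)·0.3954^7 = 0.6046·0.001510 = 0.0009132

Final: 0.0009132


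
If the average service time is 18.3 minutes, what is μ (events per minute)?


μ = 1/(service time) in consistent units.
1 minute = 1 min, so μ = 1/18.3 = 0.05464 per minute

Final: 0.05464 /min


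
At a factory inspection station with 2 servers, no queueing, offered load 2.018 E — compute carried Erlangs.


B(2,2.018) = 0.402868 (Erlang-B)
Carried load = a(1 − B) = 2.018·(1 − 0.402868) = 2.018·0.597132 = 1.2050 E

Final: 1.2050 Erlangs


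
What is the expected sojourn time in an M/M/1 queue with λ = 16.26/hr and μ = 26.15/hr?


W = 1/(μ−λ) = 1/(26.15 − 16.26) = 1/9.89 = 0.1011 hr

Final: 0.1011 hr


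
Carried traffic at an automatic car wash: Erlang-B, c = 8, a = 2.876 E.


B(8,2.876) = 0.006562 (Erlang-B)
Carried load = a(1 − B) = 2.876·(1 − 0.006562) = 2.876·0.993438 = 2.8571 E

Final: 2.8571 Erlangs


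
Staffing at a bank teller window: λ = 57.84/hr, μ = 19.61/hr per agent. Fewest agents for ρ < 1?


Stability requires cμ > λ ⇔ c > λ/μ.
λ/μ = 57.84/19.61 = 2.9495
Minimum integer c = ⌊2.9495⌋ + 1 = 3
Check: 3·19.61 = 58.83 > 57.84, while 2·19.61 = 39.22 ≤ 57.84

Final: 3 servers


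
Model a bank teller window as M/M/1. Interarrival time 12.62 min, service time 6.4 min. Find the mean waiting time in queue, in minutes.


λ = 60/12.62 = 4.7544 /hr
μ = 60/6.4 = 9.3750 /hr
ρ = λ/μ = 4.7544/9.3750 = 0.5071
Wq = ρ/(μ−λ) = 0.5071/(9.3750−4.7544) = 0.10975 hr
In minutes: 0.10975·60 = 6.585 min

Final: 6.585 min


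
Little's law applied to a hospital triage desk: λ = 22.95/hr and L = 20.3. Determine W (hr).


W = L/λ = 20.3/22.95 = 0.8845 hr

Final: 0.8845 hr


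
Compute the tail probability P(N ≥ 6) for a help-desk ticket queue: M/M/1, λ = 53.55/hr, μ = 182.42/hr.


ρ = 53.55/182.42 = 0.2936
P(N ≥ n) = ρ^n = 0.2936^6 = 0.0006399

Final: 0.0006399


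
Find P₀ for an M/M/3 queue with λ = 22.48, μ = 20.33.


a = λ/μ = 22.48/20.33 = 1.1058; ρ = a/c = 0.3686
Σ_{k=0}^{2} a^k/k! (terms k=0..2) = 1.00000 + 1.10576 + 0.61135 = 2.71710
Tail: a^3/(3!(1−ρ)) = 1.35200/(6·0.6314) = 0.35687
P₀ = 1/(2.71710 + 0.35687) = 1/3.07397 = 0.325312

Final: 0.325312


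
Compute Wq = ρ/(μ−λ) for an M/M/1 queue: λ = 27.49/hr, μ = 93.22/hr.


ρ = 27.49/93.22 = 0.2949
Wq = ρ/(μ−λ) = 0.2949/(93.22 − 27.49) = 0.2949/65.73 = 0.004486 hr

Final: 0.004486 hr


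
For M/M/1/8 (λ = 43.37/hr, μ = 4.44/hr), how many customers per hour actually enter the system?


ρ = 9.7680; P_K = (1−ρ)ρ^8/(1−ρ^9) = 0.897625
λ_eff = λ(1 − P_K) = 43.37·(1 − 0.897625) = 43.37·0.102375 = 4.4400 /hr

Final: 4.4400 /hr


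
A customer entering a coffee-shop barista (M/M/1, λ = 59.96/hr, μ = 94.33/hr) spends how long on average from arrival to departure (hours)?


W = 1/(μ−λ) = 1/(94.33 − 59.96) = 1/34.37 = 0.02910 hr

Final: 0.02910 hr


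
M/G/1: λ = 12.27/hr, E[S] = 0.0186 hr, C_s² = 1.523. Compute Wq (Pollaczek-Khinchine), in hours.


ρ = λ·E[S] = 12.27·0.0186 = 0.2282
E[S²] = E[S]²(1+C_s²) = 0.0186²·(1+1.523) = 0.0008729
Wq = λ·E[S²]/(2(1−ρ)) = 12.27·0.0008729/(2·0.7718) = 0.006938 hr

Final: 0.006938 hr


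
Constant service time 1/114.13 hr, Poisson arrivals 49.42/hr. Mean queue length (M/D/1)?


ρ = 49.42/114.13 = 0.4330
M/D/1: Lq = ρ²/(2(1−ρ)) = 0.1875/(2·0.5670) = 0.16535

Final: 0.16535


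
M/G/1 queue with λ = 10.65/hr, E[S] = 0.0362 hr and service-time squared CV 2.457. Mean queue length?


ρ = λ·E[S] = 10.65·0.0362 = 0.3855
Lq = ρ²(1+C_s²)/(2(1−ρ)) = 0.1486·(1+2.457)/(2·0.6145)
= 0.1486·3.4570/1.2289 = 0.41810

Final: 0.41810


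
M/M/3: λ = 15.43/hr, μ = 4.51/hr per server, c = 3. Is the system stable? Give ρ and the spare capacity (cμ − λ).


Total capacity cμ = 3·4.51 = 13.53/hr
ρ = λ/(cμ) = 15.43/13.53 = 1.1404
Stable ⇔ ρ < 1: NO
Spare capacity = cμ − λ = 13.53 − 15.43 = -1.90/hr

Final: ρ = 1.1404; unstable; margin = -1.90/hr


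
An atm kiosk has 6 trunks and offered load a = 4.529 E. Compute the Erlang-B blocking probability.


B(c,a) = (a^c/c!) / Σ_{k=0}^{c} a^k/k!
a^6/6! = 11.986197
Σ terms (k=0..6): 1.00000 + 4.52900 + 10.25592 + 15.48302 + 17.53065 + 15.87926 + 11.98620 = 76.664054
B = 11.986197/76.664054 = 0.156347

Final: 0.156347


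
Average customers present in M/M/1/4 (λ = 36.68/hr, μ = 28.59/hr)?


ρ = 36.68/28.59 = 1.2830
L = ρ[1 − (K+1)ρ^K + Kρ^(K+1)] / [(1−ρ)(1−ρ^(K+1))]
Numerator: 1.2830·(1 − 5·2.709322 + 4·3.475969) = 1.741322
Denominator: (-0.2830)·(-2.475969) = 0.700615
L = 1.741322/0.700615 = 2.4854

Final: 2.4854


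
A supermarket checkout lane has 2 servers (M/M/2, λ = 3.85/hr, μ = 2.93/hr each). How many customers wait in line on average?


a = λ/μ = 1.3140; ρ = a/2 = 0.6570
P₀ = 0.207003
Lq = P₀·a^c·ρ / (c!·(1−ρ)²) = 0.207003·1.72658·0.6570/(2·0.11765)
= 0.99793

Final: 0.99793


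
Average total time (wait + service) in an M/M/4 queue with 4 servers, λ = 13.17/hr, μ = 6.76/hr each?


a = 1.9482; ρ = 0.4871; P₀ = 0.137956
Lq = P₀·a^c·ρ/(c!(1−ρ)²) = 0.15329
Wq = Lq/λ = 0.15329/13.17 = 0.01164 hr
W = Wq + 1/μ = 0.01164 + 0.14793 = 0.15957 hr

Final: 0.15957 hr


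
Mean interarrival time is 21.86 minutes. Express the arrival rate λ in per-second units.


λ = 1/(interarrival time) in consistent units.
1 second = 0.0166667 min, so λ = 0.0166667/21.86 = 0.0007624 per second

Final: 0.0007624 /sec


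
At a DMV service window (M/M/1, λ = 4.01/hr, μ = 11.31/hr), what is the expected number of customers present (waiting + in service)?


ρ = λ/μ = 4.01/11.31 = 0.3546
L = ρ/(1−ρ) = 0.3546/(1 − 0.3546) = 0.3546/0.6454 = 0.5493

Final: 0.5493


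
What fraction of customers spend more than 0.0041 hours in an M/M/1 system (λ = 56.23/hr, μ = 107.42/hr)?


W ~ Exponential(μ−λ) for M/M/1.
μ − λ = 107.42 − 56.23 = 51.1900
P(W > t) = e^{−(μ−λ)t} = e^{−0.2099} = 0.810682

Final: 0.810682


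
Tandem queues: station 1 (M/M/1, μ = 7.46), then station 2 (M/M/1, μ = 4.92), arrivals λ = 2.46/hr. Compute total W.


Each node sees arrival rate λ = 2.46/hr (tandem ⇒ throughput preserved).
W₁ = 1/(μ₁−λ) = 1/(7.46−2.46) = 0.20000 hr
W₂ = 1/(μ₂−λ) = 1/(4.92−2.46) = 0.40650 hr
W_total = W₁ + W₂ = 0.20000 + 0.40650 = 0.60650 hr

Final: 0.60650 hr


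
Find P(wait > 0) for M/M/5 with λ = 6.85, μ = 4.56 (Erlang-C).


a = λ/μ = 1.5022; ρ = a/5 = 0.3004
P₀ = 0.222284 (from M/M/c formula)
C(c,a) = [a^c/(c!(1−ρ))]·P₀ = [7.64942/(120·0.6996)]·0.222284
= 0.09112·0.222284 = 0.020255

Final: 0.020255


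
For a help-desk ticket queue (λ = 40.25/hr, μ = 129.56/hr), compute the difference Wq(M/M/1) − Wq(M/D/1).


ρ = 40.25/129.56 = 0.3107
Wq(M/M/1) = ρ/(μ−λ) = 0.3107/89.31 = 0.003479 hr
Wq(M/D/1) = ρ/(2(μ−λ)) = 0.001739 hr
Savings = 0.003479 − 0.001739 = 0.001739 hr

Final: 0.001739 hr


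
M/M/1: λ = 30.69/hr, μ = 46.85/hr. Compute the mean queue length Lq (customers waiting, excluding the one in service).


ρ = 30.69/46.85 = 0.6551
Lq = ρ²/(1−ρ) = 0.4291/0.3449 = 1.2441

Final: 1.2441


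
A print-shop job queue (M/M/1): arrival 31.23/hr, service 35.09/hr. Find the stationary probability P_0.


ρ = 31.23/35.09 = 0.8900
P_n = (1−ρ)·ρ^n = (1 − 0.8900)·0.8900^0 = 0.1100·1.000000 = 0.110003

Final: 0.110003


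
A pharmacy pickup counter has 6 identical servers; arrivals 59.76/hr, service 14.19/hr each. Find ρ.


ρ = λ/(cμ) = 59.76/(6·14.19) = 59.76/85.14 = 0.7019

Final: 0.7019


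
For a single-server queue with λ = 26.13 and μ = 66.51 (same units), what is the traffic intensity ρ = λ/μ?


ρ = λ/μ = 26.13/66.51 = 0.3929

Final: 0.3929


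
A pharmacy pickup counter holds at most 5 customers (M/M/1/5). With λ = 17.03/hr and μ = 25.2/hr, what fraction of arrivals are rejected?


ρ = λ/μ = 17.03/25.2 = 0.6758
P_K = (1−ρ)ρ^K/(1−ρ^(K+1)) = (0.3242·0.140952)/(1 − 0.095254)
= 0.045697/0.904746 = 0.050509

Final: 0.050509


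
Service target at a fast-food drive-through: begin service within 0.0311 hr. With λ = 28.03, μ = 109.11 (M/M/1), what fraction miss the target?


ρ = 28.03/109.11 = 0.2569
P(Wq > t) = ρ·e^{−(μ−λ)t} = 0.2569·e^{−2.5216}
= 0.2569·0.080332 = 0.020637

Final: 0.020637


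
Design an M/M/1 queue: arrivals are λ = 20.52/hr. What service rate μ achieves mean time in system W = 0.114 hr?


W = 1/(μ−λ) ⇒ μ − λ = 1/W = 1/0.114 = 8.7719
μ = λ + 1/W = 20.52 + 8.7719 = 29.2919 per hr

Final: 29.2919 /hr


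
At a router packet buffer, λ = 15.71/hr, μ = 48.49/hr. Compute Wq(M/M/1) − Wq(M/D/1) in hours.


ρ = 15.71/48.49 = 0.3240
Wq(M/M/1) = ρ/(μ−λ) = 0.3240/32.78 = 0.009884 hr
Wq(M/D/1) = ρ/(2(μ−λ)) = 0.004942 hr
Savings = 0.009884 − 0.004942 = 0.004942 hr

Final: 0.004942 hr


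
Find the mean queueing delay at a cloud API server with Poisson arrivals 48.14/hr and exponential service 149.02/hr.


ρ = 48.14/149.02 = 0.3230
Wq = ρ/(μ−λ) = 0.3230/(149.02 − 48.14) = 0.3230/100.88 = 0.003202 hr

Final: 0.003202 hr


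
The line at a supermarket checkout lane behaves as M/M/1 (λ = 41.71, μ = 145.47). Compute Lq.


ρ = 41.71/145.47 = 0.2867
Lq = ρ²/(1−ρ) = 0.08221/0.7133 = 0.1153

Final: 0.1153


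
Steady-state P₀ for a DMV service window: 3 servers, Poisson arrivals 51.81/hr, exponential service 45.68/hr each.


a = λ/μ = 51.81/45.68 = 1.1342; ρ = a/c = 0.3781
Σ_{k=0}^{2} a^k/k! (terms k=0..2) = 1.00000 + 1.13419 + 0.64320 = 2.77739
Tail: a^3/(3!(1−ρ)) = 1.45902/(6·0.6219) = 0.39099
P₀ = 1/(2.77739 + 0.39099) = 1/3.16838 = 0.315618

Final: 0.315618


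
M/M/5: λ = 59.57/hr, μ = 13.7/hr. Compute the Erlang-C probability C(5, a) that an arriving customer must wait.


a = λ/μ = 4.3482; ρ = a/5 = 0.8696
P₀ = 0.007005 (from M/M/c formula)
C(c,a) = [a^c/(c!(1−ρ))]·P₀ = [1554.30114/(120·0.1304)]·0.007005
= 99.35576·0.007005 = 0.695998

Final: 0.695998


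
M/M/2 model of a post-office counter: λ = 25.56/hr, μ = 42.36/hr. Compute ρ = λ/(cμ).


ρ = λ/(cμ) = 25.56/(2·42.36) = 25.56/84.72 = 0.3017

Final: 0.3017


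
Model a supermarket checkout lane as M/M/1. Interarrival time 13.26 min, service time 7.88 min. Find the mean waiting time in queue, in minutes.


λ = 60/13.26 = 4.5249 /hr
μ = 60/7.88 = 7.6142 /hr
ρ = λ/μ = 4.5249/7.6142 = 0.5943
Wq = ρ/(μ−λ) = 0.5943/(7.6142−4.5249) = 0.19236 hr
In minutes: 0.19236·60 = 11.542 min

Final: 11.542 min


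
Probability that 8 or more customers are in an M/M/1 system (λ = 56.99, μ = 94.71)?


ρ = 56.99/94.71 = 0.6017
P(N ≥ n) = ρ^n = 0.6017^8 = 0.017188

Final: 0.017188


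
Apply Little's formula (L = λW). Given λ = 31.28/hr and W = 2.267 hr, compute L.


L = λW = 31.28·2.267 = 70.9118

Final: 70.9118


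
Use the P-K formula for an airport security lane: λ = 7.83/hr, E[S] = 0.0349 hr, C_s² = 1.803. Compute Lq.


ρ = λ·E[S] = 7.83·0.0349 = 0.2733
Lq = ρ²(1+C_s²)/(2(1−ρ)) = 0.07467·(1+1.803)/(2·0.7267)
= 0.07467·2.8030/1.4535 = 0.14401

Final: 0.14401


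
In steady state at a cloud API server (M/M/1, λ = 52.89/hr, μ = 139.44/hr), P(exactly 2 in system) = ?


ρ = 52.89/139.44 = 0.3793
P_n = (1−ρ)·ρ^n = (1 − 0.3793)·0.3793^2 = 0.6207·0.143871 = 0.089300

Final: 0.089300


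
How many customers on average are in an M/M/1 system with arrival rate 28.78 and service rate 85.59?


ρ = λ/μ = 28.78/85.59 = 0.3363
L = ρ/(1−ρ) = 0.3363/(1 − 0.3363) = 0.3363/0.6637 = 0.5066

Final: 0.5066


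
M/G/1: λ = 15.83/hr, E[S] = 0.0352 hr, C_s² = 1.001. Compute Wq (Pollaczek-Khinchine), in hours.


ρ = λ·E[S] = 15.83·0.0352 = 0.5572
E[S²] = E[S]²(1+C_s²) = 0.0352²·(1+1.001) = 0.002479
Wq = λ·E[S²]/(2(1−ρ)) = 15.83·0.002479/(2·0.4428) = 0.04432 hr

Final: 0.04432 hr


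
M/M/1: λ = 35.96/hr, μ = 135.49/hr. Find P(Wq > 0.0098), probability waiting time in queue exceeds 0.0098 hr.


ρ = 35.96/135.49 = 0.2654
P(Wq > t) = ρ·e^{−(μ−λ)t} = 0.2654·e^{−0.9754}
= 0.2654·0.377044 = 0.100070

Final: 0.100070


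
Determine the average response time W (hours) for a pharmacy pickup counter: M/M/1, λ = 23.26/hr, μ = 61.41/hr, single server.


W = 1/(μ−λ) = 1/(61.41 − 23.26) = 1/38.15 = 0.02621 hr

Final: 0.02621 hr
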